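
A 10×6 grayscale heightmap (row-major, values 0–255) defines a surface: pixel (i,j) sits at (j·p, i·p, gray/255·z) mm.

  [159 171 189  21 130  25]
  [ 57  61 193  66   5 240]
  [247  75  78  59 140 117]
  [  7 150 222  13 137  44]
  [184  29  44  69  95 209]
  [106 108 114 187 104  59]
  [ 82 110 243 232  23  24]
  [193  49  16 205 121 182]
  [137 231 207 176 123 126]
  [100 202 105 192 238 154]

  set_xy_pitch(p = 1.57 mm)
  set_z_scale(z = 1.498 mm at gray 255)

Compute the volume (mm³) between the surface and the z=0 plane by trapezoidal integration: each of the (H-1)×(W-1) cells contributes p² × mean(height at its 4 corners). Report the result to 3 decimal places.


height_mm = gray/255 × 1.498; cell vol = 1.57² × mean(4 corners)
unit = 1.57² × 1.498 / (4×255) = 0.00362002 mm³ per gray-sum
row 0: Σ corner-gray over 5 cells = 2153  → 7.7939
row 1: Σ corner-gray over 5 cells = 2015  → 7.2943
row 2: Σ corner-gray over 5 cells = 2163  → 7.8301
row 3: Σ corner-gray over 5 cells = 1962  → 7.1025
row 4: Σ corner-gray over 5 cells = 2058  → 7.4500
row 5: Σ corner-gray over 5 cells = 2513  → 9.0971
row 6: Σ corner-gray over 5 cells = 2479  → 8.9740
row 7: Σ corner-gray over 5 cells = 2894  → 10.4763
row 8: Σ corner-gray over 5 cells = 3465  → 12.5434
Σ rows: total corner-gray = 21702  → 78.5617 mm³

78.562


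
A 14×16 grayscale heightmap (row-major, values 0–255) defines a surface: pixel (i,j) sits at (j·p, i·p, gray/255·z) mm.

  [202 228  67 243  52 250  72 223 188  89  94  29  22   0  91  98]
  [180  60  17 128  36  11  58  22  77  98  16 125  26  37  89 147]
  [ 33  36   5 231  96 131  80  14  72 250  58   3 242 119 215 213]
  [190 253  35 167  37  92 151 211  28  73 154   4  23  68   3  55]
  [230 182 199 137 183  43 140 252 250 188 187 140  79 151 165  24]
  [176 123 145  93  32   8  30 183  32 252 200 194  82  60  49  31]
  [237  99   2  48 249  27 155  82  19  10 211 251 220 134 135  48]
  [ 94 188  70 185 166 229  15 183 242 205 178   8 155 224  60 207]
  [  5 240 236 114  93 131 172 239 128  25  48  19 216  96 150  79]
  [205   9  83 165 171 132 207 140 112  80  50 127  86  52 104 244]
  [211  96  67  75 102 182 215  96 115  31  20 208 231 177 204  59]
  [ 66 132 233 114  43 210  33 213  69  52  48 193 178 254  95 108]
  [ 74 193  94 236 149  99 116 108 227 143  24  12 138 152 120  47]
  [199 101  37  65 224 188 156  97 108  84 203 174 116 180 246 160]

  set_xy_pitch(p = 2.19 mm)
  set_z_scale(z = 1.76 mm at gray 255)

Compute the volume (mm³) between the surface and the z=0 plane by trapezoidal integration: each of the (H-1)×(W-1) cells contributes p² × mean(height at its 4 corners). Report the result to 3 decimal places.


779.953

height_mm = gray/255 × 1.76; cell vol = 2.19² × mean(4 corners)
unit = 2.19² × 1.76 / (4×255) = 0.00827562 mm³ per gray-sum
row 0: Σ corner-gray over 15 cells = 5523  → 45.7063
row 1: Σ corner-gray over 15 cells = 5277  → 43.6705
row 2: Σ corner-gray over 15 cells = 6193  → 51.2509
row 3: Σ corner-gray over 15 cells = 7689  → 63.6313
row 4: Σ corner-gray over 15 cells = 8019  → 66.3622
row 5: Σ corner-gray over 15 cells = 6742  → 55.7943
row 6: Σ corner-gray over 15 cells = 8086  → 66.9167
row 7: Σ corner-gray over 15 cells = 8415  → 69.6394
row 8: Σ corner-gray over 15 cells = 7383  → 61.0989
row 9: Σ corner-gray over 15 cells = 7393  → 61.1817
row 10: Σ corner-gray over 15 cells = 7816  → 64.6823
row 11: Σ corner-gray over 15 cells = 7651  → 63.3168
row 12: Σ corner-gray over 15 cells = 8060  → 66.7015
Σ rows: total corner-gray = 94247  → 779.9527 mm³


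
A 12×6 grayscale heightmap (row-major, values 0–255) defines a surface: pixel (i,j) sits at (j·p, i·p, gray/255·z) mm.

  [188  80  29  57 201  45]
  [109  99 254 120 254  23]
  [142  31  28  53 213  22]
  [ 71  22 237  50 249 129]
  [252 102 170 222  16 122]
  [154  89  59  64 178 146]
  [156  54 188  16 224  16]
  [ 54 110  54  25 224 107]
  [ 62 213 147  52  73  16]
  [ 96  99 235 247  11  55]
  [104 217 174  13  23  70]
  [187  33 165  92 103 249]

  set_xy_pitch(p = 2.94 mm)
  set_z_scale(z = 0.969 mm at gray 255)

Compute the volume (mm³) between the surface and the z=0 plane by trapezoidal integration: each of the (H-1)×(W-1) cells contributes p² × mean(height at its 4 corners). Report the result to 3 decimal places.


height_mm = gray/255 × 0.969; cell vol = 2.94² × mean(4 corners)
unit = 2.94² × 0.969 / (4×255) = 0.00821142 mm³ per gray-sum
row 0: Σ corner-gray over 5 cells = 2553  → 20.9638
row 1: Σ corner-gray over 5 cells = 2400  → 19.7074
row 2: Σ corner-gray over 5 cells = 2130  → 17.4903
row 3: Σ corner-gray over 5 cells = 2710  → 22.2529
row 4: Σ corner-gray over 5 cells = 2474  → 20.3151
row 5: Σ corner-gray over 5 cells = 2216  → 18.1965
row 6: Σ corner-gray over 5 cells = 2123  → 17.4328
row 7: Σ corner-gray over 5 cells = 2035  → 16.7102
row 8: Σ corner-gray over 5 cells = 2383  → 19.5678
row 9: Σ corner-gray over 5 cells = 2363  → 19.4036
row 10: Σ corner-gray over 5 cells = 2250  → 18.4757
Σ rows: total corner-gray = 25637  → 210.5162 mm³

210.516


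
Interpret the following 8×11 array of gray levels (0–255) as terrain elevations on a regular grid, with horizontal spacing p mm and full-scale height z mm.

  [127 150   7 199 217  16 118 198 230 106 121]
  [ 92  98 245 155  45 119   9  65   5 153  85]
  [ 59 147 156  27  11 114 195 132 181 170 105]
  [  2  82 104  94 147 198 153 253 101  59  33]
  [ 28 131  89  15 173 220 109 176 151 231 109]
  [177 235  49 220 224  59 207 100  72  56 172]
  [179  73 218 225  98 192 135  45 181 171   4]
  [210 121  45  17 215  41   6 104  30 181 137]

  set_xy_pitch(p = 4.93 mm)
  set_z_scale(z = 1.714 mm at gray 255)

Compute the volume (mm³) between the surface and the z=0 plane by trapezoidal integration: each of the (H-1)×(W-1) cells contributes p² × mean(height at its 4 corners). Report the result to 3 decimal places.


height_mm = gray/255 × 1.714; cell vol = 4.93² × mean(4 corners)
unit = 4.93² × 1.714 / (4×255) = 0.0408418 mm³ per gray-sum
row 0: Σ corner-gray over 10 cells = 4695  → 191.7521
row 1: Σ corner-gray over 10 cells = 4395  → 179.4995
row 2: Σ corner-gray over 10 cells = 4847  → 197.9600
row 3: Σ corner-gray over 10 cells = 5144  → 210.0900
row 4: Σ corner-gray over 10 cells = 5520  → 225.4465
row 5: Σ corner-gray over 10 cells = 5652  → 230.8376
row 6: Σ corner-gray over 10 cells = 4726  → 193.0182
Σ rows: total corner-gray = 34979  → 1428.6040 mm³

1428.604


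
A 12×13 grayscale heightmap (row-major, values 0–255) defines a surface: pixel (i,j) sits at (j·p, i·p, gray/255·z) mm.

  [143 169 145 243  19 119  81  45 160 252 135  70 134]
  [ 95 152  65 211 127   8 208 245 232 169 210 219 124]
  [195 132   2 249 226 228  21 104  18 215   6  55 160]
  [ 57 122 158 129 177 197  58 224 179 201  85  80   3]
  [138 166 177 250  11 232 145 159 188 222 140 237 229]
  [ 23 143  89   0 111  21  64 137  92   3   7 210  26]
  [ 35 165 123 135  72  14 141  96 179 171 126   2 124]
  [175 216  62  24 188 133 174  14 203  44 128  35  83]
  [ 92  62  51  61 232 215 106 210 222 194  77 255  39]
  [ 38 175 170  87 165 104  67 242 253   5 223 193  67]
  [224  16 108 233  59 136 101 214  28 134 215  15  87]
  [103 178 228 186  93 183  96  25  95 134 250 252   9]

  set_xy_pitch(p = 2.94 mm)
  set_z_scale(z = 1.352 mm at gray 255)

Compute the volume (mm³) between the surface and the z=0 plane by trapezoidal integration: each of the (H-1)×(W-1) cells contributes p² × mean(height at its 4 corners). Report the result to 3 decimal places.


791.553

height_mm = gray/255 × 1.352; cell vol = 2.94² × mean(4 corners)
unit = 2.94² × 1.352 / (4×255) = 0.011457 mm³ per gray-sum
row 0: Σ corner-gray over 12 cells = 7064  → 80.9323
row 1: Σ corner-gray over 12 cells = 6778  → 77.6556
row 2: Σ corner-gray over 12 cells = 6147  → 70.4262
row 3: Σ corner-gray over 12 cells = 7501  → 85.9390
row 4: Σ corner-gray over 12 cells = 6024  → 69.0170
row 5: Σ corner-gray over 12 cells = 4410  → 50.5254
row 6: Σ corner-gray over 12 cells = 5307  → 60.8023
row 7: Σ corner-gray over 12 cells = 6201  → 71.0449
row 8: Σ corner-gray over 12 cells = 6974  → 79.9012
row 9: Σ corner-gray over 12 cells = 6302  → 72.2021
row 10: Σ corner-gray over 12 cells = 6381  → 73.1072
Σ rows: total corner-gray = 69089  → 791.5532 mm³


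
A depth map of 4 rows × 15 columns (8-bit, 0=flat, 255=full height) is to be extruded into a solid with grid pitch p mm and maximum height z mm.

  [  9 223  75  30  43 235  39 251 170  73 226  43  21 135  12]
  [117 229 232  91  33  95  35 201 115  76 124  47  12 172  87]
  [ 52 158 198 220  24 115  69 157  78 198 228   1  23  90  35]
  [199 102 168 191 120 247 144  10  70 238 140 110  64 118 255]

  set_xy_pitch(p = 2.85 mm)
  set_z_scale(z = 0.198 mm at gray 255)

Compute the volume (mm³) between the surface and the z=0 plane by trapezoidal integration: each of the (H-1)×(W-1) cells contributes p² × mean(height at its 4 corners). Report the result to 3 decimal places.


height_mm = gray/255 × 0.198; cell vol = 2.85² × mean(4 corners)
unit = 2.85² × 0.198 / (4×255) = 0.00157672 mm³ per gray-sum
row 0: Σ corner-gray over 14 cells = 6277  → 9.8971
row 1: Σ corner-gray over 14 cells = 6333  → 9.9854
row 2: Σ corner-gray over 14 cells = 7103  → 11.1994
Σ rows: total corner-gray = 19713  → 31.0819 mm³

31.082


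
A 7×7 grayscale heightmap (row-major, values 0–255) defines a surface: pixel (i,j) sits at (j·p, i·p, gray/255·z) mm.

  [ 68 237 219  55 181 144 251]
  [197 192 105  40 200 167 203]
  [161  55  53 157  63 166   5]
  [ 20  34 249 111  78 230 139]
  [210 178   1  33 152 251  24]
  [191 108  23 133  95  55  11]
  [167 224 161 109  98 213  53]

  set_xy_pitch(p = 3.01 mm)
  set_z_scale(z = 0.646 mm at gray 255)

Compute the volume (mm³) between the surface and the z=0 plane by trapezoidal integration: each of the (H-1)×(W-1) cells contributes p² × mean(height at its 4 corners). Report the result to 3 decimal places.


102.476

height_mm = gray/255 × 0.646; cell vol = 3.01² × mean(4 corners)
unit = 3.01² × 0.646 / (4×255) = 0.00573806 mm³ per gray-sum
row 0: Σ corner-gray over 6 cells = 3799  → 21.7989
row 1: Σ corner-gray over 6 cells = 2962  → 16.9961
row 2: Σ corner-gray over 6 cells = 2717  → 15.5903
row 3: Σ corner-gray over 6 cells = 3027  → 17.3691
row 4: Σ corner-gray over 6 cells = 2494  → 14.3107
row 5: Σ corner-gray over 6 cells = 2860  → 16.4109
Σ rows: total corner-gray = 17859  → 102.4761 mm³


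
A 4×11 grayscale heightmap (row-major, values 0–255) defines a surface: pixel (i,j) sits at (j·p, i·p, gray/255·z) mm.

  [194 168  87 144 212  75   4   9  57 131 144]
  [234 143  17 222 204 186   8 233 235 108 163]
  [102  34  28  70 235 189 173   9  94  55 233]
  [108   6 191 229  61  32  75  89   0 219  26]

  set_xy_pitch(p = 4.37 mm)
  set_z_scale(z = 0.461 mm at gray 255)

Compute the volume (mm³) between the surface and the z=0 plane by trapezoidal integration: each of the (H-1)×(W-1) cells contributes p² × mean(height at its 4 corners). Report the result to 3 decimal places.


height_mm = gray/255 × 0.461; cell vol = 4.37² × mean(4 corners)
unit = 4.37² × 0.461 / (4×255) = 0.00863105 mm³ per gray-sum
row 0: Σ corner-gray over 10 cells = 5221  → 45.0627
row 1: Σ corner-gray over 10 cells = 5218  → 45.0368
row 2: Σ corner-gray over 10 cells = 4047  → 34.9299
Σ rows: total corner-gray = 14486  → 125.0294 mm³

125.029


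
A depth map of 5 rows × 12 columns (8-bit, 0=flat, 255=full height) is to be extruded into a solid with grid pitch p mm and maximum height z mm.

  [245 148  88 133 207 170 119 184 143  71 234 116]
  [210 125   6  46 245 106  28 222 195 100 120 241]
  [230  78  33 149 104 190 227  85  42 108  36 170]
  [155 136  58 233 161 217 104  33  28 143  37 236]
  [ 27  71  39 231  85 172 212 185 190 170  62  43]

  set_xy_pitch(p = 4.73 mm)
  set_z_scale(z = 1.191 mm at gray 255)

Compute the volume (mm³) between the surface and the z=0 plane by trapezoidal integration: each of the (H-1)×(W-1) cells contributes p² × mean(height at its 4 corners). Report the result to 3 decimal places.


height_mm = gray/255 × 1.191; cell vol = 4.73² × mean(4 corners)
unit = 4.73² × 1.191 / (4×255) = 0.0261237 mm³ per gray-sum
row 0: Σ corner-gray over 11 cells = 6192  → 161.7576
row 1: Σ corner-gray over 11 cells = 5341  → 139.5264
row 2: Σ corner-gray over 11 cells = 5195  → 135.7124
row 3: Σ corner-gray over 11 cells = 5595  → 146.1618
Σ rows: total corner-gray = 22323  → 583.1583 mm³

583.158


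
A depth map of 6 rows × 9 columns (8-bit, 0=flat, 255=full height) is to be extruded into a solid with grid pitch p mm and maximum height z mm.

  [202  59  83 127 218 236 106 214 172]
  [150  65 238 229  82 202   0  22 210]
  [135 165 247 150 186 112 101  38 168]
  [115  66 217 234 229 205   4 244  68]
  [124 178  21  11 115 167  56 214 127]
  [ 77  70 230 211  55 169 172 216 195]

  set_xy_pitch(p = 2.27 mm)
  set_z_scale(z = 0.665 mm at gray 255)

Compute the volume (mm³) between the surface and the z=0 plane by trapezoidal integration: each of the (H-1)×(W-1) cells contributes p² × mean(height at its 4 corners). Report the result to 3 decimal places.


75.132

height_mm = gray/255 × 0.665; cell vol = 2.27² × mean(4 corners)
unit = 2.27² × 0.665 / (4×255) = 0.00335949 mm³ per gray-sum
row 0: Σ corner-gray over 8 cells = 4496  → 15.1043
row 1: Σ corner-gray over 8 cells = 4337  → 14.5701
row 2: Σ corner-gray over 8 cells = 4882  → 16.4010
row 3: Σ corner-gray over 8 cells = 4356  → 14.6339
row 4: Σ corner-gray over 8 cells = 4293  → 14.4223
Σ rows: total corner-gray = 22364  → 75.1316 mm³


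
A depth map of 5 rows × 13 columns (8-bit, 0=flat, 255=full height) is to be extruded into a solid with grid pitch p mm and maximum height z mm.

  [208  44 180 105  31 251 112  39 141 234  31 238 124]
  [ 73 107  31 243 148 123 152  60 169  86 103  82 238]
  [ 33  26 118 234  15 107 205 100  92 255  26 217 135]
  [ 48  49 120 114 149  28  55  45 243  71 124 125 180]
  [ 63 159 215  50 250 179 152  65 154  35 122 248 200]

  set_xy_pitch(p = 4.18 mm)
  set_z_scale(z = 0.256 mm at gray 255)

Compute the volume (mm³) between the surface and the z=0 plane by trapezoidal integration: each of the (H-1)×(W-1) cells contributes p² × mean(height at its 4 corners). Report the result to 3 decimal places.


height_mm = gray/255 × 0.256; cell vol = 4.18² × mean(4 corners)
unit = 4.18² × 0.256 / (4×255) = 0.00438523 mm³ per gray-sum
row 0: Σ corner-gray over 12 cells = 6063  → 26.5876
row 1: Σ corner-gray over 12 cells = 5877  → 25.7720
row 2: Σ corner-gray over 12 cells = 5432  → 23.8206
row 3: Σ corner-gray over 12 cells = 5995  → 26.2895
Σ rows: total corner-gray = 23367  → 102.4697 mm³

102.470


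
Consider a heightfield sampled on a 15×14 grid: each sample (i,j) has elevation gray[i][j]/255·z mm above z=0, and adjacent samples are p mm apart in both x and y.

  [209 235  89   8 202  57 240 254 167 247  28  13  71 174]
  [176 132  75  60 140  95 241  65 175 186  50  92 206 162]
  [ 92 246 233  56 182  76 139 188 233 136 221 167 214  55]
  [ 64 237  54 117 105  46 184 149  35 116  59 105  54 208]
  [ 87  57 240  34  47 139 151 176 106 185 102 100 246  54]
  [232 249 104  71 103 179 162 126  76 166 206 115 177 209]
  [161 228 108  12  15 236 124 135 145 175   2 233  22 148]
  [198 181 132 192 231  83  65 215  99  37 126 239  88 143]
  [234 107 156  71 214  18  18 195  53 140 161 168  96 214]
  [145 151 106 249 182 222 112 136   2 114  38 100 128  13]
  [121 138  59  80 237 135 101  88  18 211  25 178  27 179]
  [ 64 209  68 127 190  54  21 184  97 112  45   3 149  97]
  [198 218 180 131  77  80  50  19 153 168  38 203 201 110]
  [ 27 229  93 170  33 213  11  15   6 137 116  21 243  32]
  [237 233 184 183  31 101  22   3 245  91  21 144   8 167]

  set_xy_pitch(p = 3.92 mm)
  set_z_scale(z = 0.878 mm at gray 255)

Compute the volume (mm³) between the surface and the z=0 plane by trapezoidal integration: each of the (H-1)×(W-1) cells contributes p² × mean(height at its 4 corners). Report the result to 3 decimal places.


1214.451

height_mm = gray/255 × 0.878; cell vol = 3.92² × mean(4 corners)
unit = 3.92² × 0.878 / (4×255) = 0.0132272 mm³ per gray-sum
row 0: Σ corner-gray over 13 cells = 6977  → 92.2859
row 1: Σ corner-gray over 13 cells = 7701  → 101.8623
row 2: Σ corner-gray over 13 cells = 7123  → 94.2170
row 3: Σ corner-gray over 13 cells = 6101  → 80.6989
row 4: Σ corner-gray over 13 cells = 7216  → 95.4472
row 5: Σ corner-gray over 13 cells = 7088  → 93.7541
row 6: Σ corner-gray over 13 cells = 6896  → 91.2145
row 7: Σ corner-gray over 13 cells = 6959  → 92.0478
row 8: Σ corner-gray over 13 cells = 6480  → 85.7120
row 9: Σ corner-gray over 13 cells = 6132  → 81.1089
row 10: Σ corner-gray over 13 cells = 5573  → 73.7149
row 11: Σ corner-gray over 13 cells = 6023  → 79.6672
row 12: Σ corner-gray over 13 cells = 5977  → 79.0587
row 13: Σ corner-gray over 13 cells = 5569  → 73.6620
Σ rows: total corner-gray = 91815  → 1214.4513 mm³


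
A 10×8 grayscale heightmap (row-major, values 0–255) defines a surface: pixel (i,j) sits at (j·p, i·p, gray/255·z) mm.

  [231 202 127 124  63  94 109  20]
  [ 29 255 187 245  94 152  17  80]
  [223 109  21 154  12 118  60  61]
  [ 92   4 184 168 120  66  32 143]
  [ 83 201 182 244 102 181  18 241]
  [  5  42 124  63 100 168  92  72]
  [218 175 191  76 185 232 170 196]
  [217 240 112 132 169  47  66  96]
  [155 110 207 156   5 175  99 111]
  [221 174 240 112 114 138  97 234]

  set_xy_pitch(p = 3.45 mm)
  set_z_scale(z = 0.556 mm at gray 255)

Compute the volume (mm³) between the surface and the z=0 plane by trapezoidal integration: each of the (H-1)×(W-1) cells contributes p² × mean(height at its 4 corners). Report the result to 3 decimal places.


height_mm = gray/255 × 0.556; cell vol = 3.45² × mean(4 corners)
unit = 3.45² × 0.556 / (4×255) = 0.00648803 mm³ per gray-sum
row 0: Σ corner-gray over 7 cells = 3698  → 23.9927
row 1: Σ corner-gray over 7 cells = 3241  → 21.0277
row 2: Σ corner-gray over 7 cells = 2615  → 16.9662
row 3: Σ corner-gray over 7 cells = 3563  → 23.1168
row 4: Σ corner-gray over 7 cells = 3435  → 22.2864
row 5: Σ corner-gray over 7 cells = 3727  → 24.1809
row 6: Σ corner-gray over 7 cells = 4317  → 28.0088
row 7: Σ corner-gray over 7 cells = 3615  → 23.4542
row 8: Σ corner-gray over 7 cells = 3975  → 25.7899
Σ rows: total corner-gray = 32186  → 208.8237 mm³

208.824


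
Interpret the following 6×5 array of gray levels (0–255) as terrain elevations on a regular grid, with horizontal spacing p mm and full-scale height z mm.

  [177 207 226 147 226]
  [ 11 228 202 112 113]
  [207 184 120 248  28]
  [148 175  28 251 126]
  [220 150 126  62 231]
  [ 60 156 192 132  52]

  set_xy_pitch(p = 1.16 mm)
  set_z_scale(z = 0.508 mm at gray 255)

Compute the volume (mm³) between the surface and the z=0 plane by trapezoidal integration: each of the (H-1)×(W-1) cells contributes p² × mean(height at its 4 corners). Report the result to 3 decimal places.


height_mm = gray/255 × 0.508; cell vol = 1.16² × mean(4 corners)
unit = 1.16² × 0.508 / (4×255) = 0.000670162 mm³ per gray-sum
row 0: Σ corner-gray over 4 cells = 2771  → 1.8570
row 1: Σ corner-gray over 4 cells = 2547  → 1.7069
row 2: Σ corner-gray over 4 cells = 2521  → 1.6895
row 3: Σ corner-gray over 4 cells = 2309  → 1.5474
row 4: Σ corner-gray over 4 cells = 2199  → 1.4737
Σ rows: total corner-gray = 12347  → 8.2745 mm³

8.274


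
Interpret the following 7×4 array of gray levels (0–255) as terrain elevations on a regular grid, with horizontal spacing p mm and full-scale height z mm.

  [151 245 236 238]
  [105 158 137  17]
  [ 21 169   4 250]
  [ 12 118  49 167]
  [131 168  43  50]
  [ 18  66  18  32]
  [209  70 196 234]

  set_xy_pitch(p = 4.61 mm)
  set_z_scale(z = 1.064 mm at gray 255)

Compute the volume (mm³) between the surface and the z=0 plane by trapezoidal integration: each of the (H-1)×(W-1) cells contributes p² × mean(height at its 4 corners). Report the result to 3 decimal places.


height_mm = gray/255 × 1.064; cell vol = 4.61² × mean(4 corners)
unit = 4.61² × 1.064 / (4×255) = 0.0221689 mm³ per gray-sum
row 0: Σ corner-gray over 3 cells = 2063  → 45.7344
row 1: Σ corner-gray over 3 cells = 1329  → 29.4624
row 2: Σ corner-gray over 3 cells = 1130  → 25.0508
row 3: Σ corner-gray over 3 cells = 1116  → 24.7404
row 4: Σ corner-gray over 3 cells = 821  → 18.2006
row 5: Σ corner-gray over 3 cells = 1193  → 26.4474
Σ rows: total corner-gray = 7652  → 169.6361 mm³

169.636


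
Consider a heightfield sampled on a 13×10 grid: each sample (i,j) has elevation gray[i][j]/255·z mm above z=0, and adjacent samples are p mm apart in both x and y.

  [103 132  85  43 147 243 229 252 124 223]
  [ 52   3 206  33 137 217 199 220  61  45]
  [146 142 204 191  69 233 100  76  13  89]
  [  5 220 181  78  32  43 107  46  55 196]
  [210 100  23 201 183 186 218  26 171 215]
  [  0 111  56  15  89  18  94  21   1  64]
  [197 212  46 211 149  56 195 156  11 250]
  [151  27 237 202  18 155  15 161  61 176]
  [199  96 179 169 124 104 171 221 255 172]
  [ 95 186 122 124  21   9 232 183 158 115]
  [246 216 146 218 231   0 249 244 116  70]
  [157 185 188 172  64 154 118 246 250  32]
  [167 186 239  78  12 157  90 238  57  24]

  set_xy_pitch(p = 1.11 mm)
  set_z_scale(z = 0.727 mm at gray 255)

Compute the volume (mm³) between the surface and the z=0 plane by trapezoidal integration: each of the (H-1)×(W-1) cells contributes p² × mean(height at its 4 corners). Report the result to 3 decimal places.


height_mm = gray/255 × 0.727; cell vol = 1.11² × mean(4 corners)
unit = 1.11² × 0.727 / (4×255) = 0.000878173 mm³ per gray-sum
row 0: Σ corner-gray over 9 cells = 5085  → 4.4655
row 1: Σ corner-gray over 9 cells = 4540  → 3.9869
row 2: Σ corner-gray over 9 cells = 4016  → 3.5267
row 3: Σ corner-gray over 9 cells = 4366  → 3.8341
row 4: Σ corner-gray over 9 cells = 3515  → 3.0868
row 5: Σ corner-gray over 9 cells = 3393  → 2.9796
row 6: Σ corner-gray over 9 cells = 4598  → 4.0378
row 7: Σ corner-gray over 9 cells = 5088  → 4.4681
row 8: Σ corner-gray over 9 cells = 5289  → 4.6447
row 9: Σ corner-gray over 9 cells = 5436  → 4.7737
row 10: Σ corner-gray over 9 cells = 6099  → 5.3560
row 11: Σ corner-gray over 9 cells = 5248  → 4.6087
Σ rows: total corner-gray = 56673  → 49.7687 mm³

49.769


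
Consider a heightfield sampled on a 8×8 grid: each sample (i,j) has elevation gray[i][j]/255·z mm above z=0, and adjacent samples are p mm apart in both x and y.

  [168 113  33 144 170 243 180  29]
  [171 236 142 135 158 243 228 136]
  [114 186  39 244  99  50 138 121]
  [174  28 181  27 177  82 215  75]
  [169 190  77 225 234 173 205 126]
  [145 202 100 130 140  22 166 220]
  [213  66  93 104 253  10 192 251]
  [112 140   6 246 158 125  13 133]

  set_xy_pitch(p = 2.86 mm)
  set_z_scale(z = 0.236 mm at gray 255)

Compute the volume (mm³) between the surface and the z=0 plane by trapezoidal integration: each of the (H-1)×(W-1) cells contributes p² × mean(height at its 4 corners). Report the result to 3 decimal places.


height_mm = gray/255 × 0.236; cell vol = 2.86² × mean(4 corners)
unit = 2.86² × 0.236 / (4×255) = 0.00189253 mm³ per gray-sum
row 0: Σ corner-gray over 7 cells = 4554  → 8.6186
row 1: Σ corner-gray over 7 cells = 4338  → 8.2098
row 2: Σ corner-gray over 7 cells = 3416  → 6.4649
row 3: Σ corner-gray over 7 cells = 4172  → 7.8957
row 4: Σ corner-gray over 7 cells = 4388  → 8.3044
row 5: Σ corner-gray over 7 cells = 3785  → 7.1632
row 6: Σ corner-gray over 7 cells = 3521  → 6.6636
Σ rows: total corner-gray = 28174  → 53.3203 mm³

53.320


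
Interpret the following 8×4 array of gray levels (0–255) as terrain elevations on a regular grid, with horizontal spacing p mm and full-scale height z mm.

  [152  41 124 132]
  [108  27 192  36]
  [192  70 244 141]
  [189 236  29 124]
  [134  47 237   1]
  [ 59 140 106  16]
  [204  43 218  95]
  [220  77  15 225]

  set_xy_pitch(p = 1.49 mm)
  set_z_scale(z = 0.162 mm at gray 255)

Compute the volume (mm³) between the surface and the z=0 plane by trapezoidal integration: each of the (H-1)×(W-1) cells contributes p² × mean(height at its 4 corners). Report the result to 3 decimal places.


height_mm = gray/255 × 0.162; cell vol = 1.49² × mean(4 corners)
unit = 1.49² × 0.162 / (4×255) = 0.000352604 mm³ per gray-sum
row 0: Σ corner-gray over 3 cells = 1196  → 0.4217
row 1: Σ corner-gray over 3 cells = 1543  → 0.5441
row 2: Σ corner-gray over 3 cells = 1804  → 0.6361
row 3: Σ corner-gray over 3 cells = 1546  → 0.5451
row 4: Σ corner-gray over 3 cells = 1270  → 0.4478
row 5: Σ corner-gray over 3 cells = 1388  → 0.4894
row 6: Σ corner-gray over 3 cells = 1450  → 0.5113
Σ rows: total corner-gray = 10197  → 3.5955 mm³

3.596


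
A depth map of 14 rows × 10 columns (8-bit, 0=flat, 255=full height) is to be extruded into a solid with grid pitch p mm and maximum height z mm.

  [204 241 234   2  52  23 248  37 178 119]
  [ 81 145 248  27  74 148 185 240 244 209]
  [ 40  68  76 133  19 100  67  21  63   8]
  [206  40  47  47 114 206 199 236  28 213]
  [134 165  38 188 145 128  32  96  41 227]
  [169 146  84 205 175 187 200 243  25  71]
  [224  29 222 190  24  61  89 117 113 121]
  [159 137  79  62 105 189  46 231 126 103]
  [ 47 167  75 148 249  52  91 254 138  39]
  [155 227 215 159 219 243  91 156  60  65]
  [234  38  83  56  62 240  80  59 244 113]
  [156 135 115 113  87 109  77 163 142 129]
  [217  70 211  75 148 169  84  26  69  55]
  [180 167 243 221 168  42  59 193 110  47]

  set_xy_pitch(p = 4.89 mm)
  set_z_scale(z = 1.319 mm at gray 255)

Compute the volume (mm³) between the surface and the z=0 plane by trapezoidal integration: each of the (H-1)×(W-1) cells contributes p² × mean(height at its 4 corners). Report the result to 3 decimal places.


height_mm = gray/255 × 1.319; cell vol = 4.89² × mean(4 corners)
unit = 4.89² × 1.319 / (4×255) = 0.0309216 mm³ per gray-sum
row 0: Σ corner-gray over 9 cells = 5265  → 162.8024
row 1: Σ corner-gray over 9 cells = 4054  → 125.3563
row 2: Σ corner-gray over 9 cells = 3395  → 104.9789
row 3: Σ corner-gray over 9 cells = 4280  → 132.3446
row 4: Σ corner-gray over 9 cells = 4797  → 148.3310
row 5: Σ corner-gray over 9 cells = 4805  → 148.5784
row 6: Σ corner-gray over 9 cells = 4247  → 131.3242
row 7: Σ corner-gray over 9 cells = 4646  → 143.6619
row 8: Σ corner-gray over 9 cells = 5394  → 166.7913
row 9: Σ corner-gray over 9 cells = 5031  → 155.5667
row 10: Σ corner-gray over 9 cells = 4238  → 131.0459
row 11: Σ corner-gray over 9 cells = 4143  → 128.1083
row 12: Σ corner-gray over 9 cells = 4609  → 142.5178
Σ rows: total corner-gray = 58904  → 1821.4075 mm³

1821.408


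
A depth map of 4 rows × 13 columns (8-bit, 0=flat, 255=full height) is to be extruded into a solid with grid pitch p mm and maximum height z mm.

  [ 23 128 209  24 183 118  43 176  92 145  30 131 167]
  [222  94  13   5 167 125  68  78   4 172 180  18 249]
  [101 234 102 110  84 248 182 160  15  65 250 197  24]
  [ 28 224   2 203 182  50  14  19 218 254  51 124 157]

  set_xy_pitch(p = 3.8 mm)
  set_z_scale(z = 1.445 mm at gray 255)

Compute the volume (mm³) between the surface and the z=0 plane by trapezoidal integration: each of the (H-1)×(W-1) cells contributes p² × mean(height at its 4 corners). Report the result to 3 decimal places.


349.625

height_mm = gray/255 × 1.445; cell vol = 3.8² × mean(4 corners)
unit = 3.8² × 1.445 / (4×255) = 0.0204567 mm³ per gray-sum
row 0: Σ corner-gray over 12 cells = 5067  → 103.6539
row 1: Σ corner-gray over 12 cells = 5738  → 117.3804
row 2: Σ corner-gray over 12 cells = 6286  → 128.5906
Σ rows: total corner-gray = 17091  → 349.6249 mm³


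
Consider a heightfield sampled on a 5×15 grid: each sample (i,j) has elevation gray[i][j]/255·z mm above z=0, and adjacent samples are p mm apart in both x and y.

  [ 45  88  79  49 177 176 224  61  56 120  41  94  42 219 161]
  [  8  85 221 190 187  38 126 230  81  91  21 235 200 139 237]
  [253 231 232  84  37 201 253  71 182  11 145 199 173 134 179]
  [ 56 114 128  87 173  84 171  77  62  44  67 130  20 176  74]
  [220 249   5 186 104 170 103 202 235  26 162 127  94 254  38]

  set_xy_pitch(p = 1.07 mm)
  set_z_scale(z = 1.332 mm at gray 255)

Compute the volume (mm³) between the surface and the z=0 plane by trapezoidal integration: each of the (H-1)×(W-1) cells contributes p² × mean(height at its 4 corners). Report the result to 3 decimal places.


43.783

height_mm = gray/255 × 1.332; cell vol = 1.07² × mean(4 corners)
unit = 1.07² × 1.332 / (4×255) = 0.0014951 mm³ per gray-sum
row 0: Σ corner-gray over 14 cells = 6991  → 10.4523
row 1: Σ corner-gray over 14 cells = 8271  → 12.3660
row 2: Σ corner-gray over 14 cells = 7134  → 10.6661
row 3: Σ corner-gray over 14 cells = 6888  → 10.2983
Σ rows: total corner-gray = 29284  → 43.7826 mm³


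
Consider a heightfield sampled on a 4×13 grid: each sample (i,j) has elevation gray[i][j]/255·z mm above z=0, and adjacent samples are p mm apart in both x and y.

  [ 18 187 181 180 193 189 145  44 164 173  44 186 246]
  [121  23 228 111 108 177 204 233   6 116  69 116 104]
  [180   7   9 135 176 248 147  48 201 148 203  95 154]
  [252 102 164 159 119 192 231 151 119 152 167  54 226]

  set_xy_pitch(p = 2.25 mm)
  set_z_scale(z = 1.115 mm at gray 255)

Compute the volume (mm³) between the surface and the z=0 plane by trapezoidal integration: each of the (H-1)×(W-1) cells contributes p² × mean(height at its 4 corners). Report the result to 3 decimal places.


height_mm = gray/255 × 1.115; cell vol = 2.25² × mean(4 corners)
unit = 2.25² × 1.115 / (4×255) = 0.00553401 mm³ per gray-sum
row 0: Σ corner-gray over 12 cells = 6643  → 36.7624
row 1: Σ corner-gray over 12 cells = 6175  → 34.1725
row 2: Σ corner-gray over 12 cells = 6866  → 37.9965
Σ rows: total corner-gray = 19684  → 108.9314 mm³

108.931


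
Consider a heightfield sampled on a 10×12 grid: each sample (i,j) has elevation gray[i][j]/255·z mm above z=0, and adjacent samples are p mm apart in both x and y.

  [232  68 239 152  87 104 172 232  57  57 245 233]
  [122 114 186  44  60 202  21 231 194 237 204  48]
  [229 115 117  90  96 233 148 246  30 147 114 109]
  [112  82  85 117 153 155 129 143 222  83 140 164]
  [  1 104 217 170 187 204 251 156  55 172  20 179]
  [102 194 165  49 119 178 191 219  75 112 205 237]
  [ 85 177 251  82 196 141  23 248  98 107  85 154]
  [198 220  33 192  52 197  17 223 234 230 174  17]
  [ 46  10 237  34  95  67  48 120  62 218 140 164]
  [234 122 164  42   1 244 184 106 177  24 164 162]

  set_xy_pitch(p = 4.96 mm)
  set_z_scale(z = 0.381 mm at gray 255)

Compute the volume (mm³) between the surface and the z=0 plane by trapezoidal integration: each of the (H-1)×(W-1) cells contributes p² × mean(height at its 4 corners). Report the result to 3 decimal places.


503.994

height_mm = gray/255 × 0.381; cell vol = 4.96² × mean(4 corners)
unit = 4.96² × 0.381 / (4×255) = 0.00918942 mm³ per gray-sum
row 0: Σ corner-gray over 11 cells = 6447  → 59.2442
row 1: Σ corner-gray over 11 cells = 6166  → 56.6620
row 2: Σ corner-gray over 11 cells = 5904  → 54.2543
row 3: Σ corner-gray over 11 cells = 6146  → 56.4782
row 4: Σ corner-gray over 11 cells = 6605  → 60.6961
row 5: Σ corner-gray over 11 cells = 6408  → 58.8858
row 6: Σ corner-gray over 11 cells = 6414  → 58.9409
row 7: Σ corner-gray over 11 cells = 5631  → 51.7456
row 8: Σ corner-gray over 11 cells = 5124  → 47.0866
Σ rows: total corner-gray = 54845  → 503.9938 mm³


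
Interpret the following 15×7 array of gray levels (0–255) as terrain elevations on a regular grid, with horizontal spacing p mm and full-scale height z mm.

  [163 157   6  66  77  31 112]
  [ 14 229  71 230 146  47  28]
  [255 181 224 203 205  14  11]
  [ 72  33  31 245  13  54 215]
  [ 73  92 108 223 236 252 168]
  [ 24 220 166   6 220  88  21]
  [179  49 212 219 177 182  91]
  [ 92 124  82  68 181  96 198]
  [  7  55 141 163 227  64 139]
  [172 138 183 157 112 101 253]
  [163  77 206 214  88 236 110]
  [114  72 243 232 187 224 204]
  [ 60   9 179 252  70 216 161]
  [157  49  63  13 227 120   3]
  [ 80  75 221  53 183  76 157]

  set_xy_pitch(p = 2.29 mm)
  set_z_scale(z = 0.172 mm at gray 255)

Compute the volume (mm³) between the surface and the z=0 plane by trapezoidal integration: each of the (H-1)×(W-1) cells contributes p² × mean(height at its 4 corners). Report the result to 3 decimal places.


40.103

height_mm = gray/255 × 0.172; cell vol = 2.29² × mean(4 corners)
unit = 2.29² × 0.172 / (4×255) = 0.000884299 mm³ per gray-sum
row 0: Σ corner-gray over 6 cells = 2437  → 2.1550
row 1: Σ corner-gray over 6 cells = 3408  → 3.0137
row 2: Σ corner-gray over 6 cells = 2959  → 2.6166
row 3: Σ corner-gray over 6 cells = 3102  → 2.7431
row 4: Σ corner-gray over 6 cells = 3508  → 3.1021
row 5: Σ corner-gray over 6 cells = 3393  → 3.0004
row 6: Σ corner-gray over 6 cells = 3340  → 2.9536
row 7: Σ corner-gray over 6 cells = 2838  → 2.5096
row 8: Σ corner-gray over 6 cells = 3253  → 2.8766
row 9: Σ corner-gray over 6 cells = 3722  → 3.2914
row 10: Σ corner-gray over 6 cells = 4149  → 3.6690
row 11: Σ corner-gray over 6 cells = 3907  → 3.4550
row 12: Σ corner-gray over 6 cells = 2777  → 2.4557
row 13: Σ corner-gray over 6 cells = 2557  → 2.2612
Σ rows: total corner-gray = 45350  → 40.1030 mm³


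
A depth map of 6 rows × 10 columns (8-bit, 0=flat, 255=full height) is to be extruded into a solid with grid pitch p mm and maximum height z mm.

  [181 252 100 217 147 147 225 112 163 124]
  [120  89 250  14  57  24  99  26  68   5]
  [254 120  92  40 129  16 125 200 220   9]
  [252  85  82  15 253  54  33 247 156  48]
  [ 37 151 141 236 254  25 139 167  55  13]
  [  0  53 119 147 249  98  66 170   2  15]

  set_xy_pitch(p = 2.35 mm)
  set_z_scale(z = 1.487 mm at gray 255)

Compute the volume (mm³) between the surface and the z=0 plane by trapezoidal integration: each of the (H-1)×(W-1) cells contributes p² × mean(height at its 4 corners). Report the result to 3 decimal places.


height_mm = gray/255 × 1.487; cell vol = 2.35² × mean(4 corners)
unit = 2.35² × 1.487 / (4×255) = 0.00805094 mm³ per gray-sum
row 0: Σ corner-gray over 9 cells = 4410  → 35.5046
row 1: Σ corner-gray over 9 cells = 3526  → 28.3876
row 2: Σ corner-gray over 9 cells = 4297  → 34.5949
row 3: Σ corner-gray over 9 cells = 4536  → 36.5191
row 4: Σ corner-gray over 9 cells = 4209  → 33.8864
Σ rows: total corner-gray = 20978  → 168.8926 mm³

168.893


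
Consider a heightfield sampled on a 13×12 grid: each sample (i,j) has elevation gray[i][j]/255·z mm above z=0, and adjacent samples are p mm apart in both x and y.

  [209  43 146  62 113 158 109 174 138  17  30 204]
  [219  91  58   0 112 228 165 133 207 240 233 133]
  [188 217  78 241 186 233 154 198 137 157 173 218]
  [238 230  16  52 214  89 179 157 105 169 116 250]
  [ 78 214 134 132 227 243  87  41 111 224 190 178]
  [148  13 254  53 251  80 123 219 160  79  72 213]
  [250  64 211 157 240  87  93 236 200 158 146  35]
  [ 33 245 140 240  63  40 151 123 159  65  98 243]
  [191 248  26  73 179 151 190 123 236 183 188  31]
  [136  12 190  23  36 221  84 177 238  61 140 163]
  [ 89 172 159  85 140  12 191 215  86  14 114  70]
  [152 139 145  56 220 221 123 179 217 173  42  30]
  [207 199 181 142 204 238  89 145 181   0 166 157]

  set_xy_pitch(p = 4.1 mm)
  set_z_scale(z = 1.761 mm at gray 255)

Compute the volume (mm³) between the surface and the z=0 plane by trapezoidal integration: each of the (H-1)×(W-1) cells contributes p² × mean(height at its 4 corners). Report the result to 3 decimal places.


height_mm = gray/255 × 1.761; cell vol = 4.1² × mean(4 corners)
unit = 4.1² × 1.761 / (4×255) = 0.029022 mm³ per gray-sum
row 0: Σ corner-gray over 11 cells = 5679  → 164.8158
row 1: Σ corner-gray over 11 cells = 7240  → 210.1191
row 2: Σ corner-gray over 11 cells = 7096  → 205.9399
row 3: Σ corner-gray over 11 cells = 6604  → 191.6611
row 4: Σ corner-gray over 11 cells = 6431  → 186.6403
row 5: Σ corner-gray over 11 cells = 6438  → 186.8434
row 6: Σ corner-gray over 11 cells = 6393  → 185.5375
row 7: Σ corner-gray over 11 cells = 6340  → 183.9993
row 8: Σ corner-gray over 11 cells = 6079  → 176.4246
row 9: Σ corner-gray over 11 cells = 5198  → 150.8562
row 10: Σ corner-gray over 11 cells = 5747  → 166.7893
row 11: Σ corner-gray over 11 cells = 6666  → 193.4605
Σ rows: total corner-gray = 75911  → 2203.0868 mm³

2203.087


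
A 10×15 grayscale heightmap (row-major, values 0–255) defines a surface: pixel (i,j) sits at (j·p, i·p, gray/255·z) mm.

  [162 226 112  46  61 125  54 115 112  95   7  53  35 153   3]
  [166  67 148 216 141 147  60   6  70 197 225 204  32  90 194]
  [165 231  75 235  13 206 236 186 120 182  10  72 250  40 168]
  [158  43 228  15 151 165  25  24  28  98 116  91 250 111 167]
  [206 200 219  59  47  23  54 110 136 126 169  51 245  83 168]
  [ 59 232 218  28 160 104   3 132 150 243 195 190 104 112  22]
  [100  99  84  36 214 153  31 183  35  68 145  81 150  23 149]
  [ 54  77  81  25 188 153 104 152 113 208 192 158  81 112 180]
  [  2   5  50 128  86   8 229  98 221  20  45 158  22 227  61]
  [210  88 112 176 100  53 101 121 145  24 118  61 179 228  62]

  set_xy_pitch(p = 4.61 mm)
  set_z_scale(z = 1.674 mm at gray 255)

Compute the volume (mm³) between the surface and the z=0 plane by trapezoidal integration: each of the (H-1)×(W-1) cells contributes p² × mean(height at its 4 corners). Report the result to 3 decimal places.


2079.976

height_mm = gray/255 × 1.674; cell vol = 4.61² × mean(4 corners)
unit = 4.61² × 1.674 / (4×255) = 0.0348784 mm³ per gray-sum
row 0: Σ corner-gray over 14 cells = 6119  → 213.4212
row 1: Σ corner-gray over 14 cells = 7611  → 265.4599
row 2: Σ corner-gray over 14 cells = 7060  → 246.2418
row 3: Σ corner-gray over 14 cells = 6433  → 224.3730
row 4: Σ corner-gray over 14 cells = 7241  → 252.5548
row 5: Σ corner-gray over 14 cells = 6676  → 232.8485
row 6: Σ corner-gray over 14 cells = 6375  → 222.3501
row 7: Σ corner-gray over 14 cells = 6179  → 215.5139
row 8: Σ corner-gray over 14 cells = 5941  → 207.2129
Σ rows: total corner-gray = 59635  → 2079.9762 mm³


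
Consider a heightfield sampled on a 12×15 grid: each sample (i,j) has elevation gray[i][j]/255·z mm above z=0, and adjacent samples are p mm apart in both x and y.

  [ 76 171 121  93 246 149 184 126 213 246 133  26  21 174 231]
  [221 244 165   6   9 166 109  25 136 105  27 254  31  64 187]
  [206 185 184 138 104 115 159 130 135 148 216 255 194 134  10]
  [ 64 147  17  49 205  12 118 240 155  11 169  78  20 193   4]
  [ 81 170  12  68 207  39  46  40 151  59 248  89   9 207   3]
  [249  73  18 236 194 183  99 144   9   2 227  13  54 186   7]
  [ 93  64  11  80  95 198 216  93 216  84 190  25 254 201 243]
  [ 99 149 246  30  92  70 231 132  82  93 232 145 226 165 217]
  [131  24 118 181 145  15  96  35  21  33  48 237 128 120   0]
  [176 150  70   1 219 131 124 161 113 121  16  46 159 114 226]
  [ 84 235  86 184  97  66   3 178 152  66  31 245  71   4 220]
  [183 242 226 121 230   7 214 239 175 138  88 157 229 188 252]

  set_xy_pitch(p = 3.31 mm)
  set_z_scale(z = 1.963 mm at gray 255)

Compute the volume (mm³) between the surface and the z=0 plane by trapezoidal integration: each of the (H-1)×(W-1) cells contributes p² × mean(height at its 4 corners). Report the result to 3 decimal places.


height_mm = gray/255 × 1.963; cell vol = 3.31² × mean(4 corners)
unit = 3.31² × 1.963 / (4×255) = 0.0210851 mm³ per gray-sum
row 0: Σ corner-gray over 14 cells = 7203  → 151.8761
row 1: Σ corner-gray over 14 cells = 7500  → 158.1384
row 2: Σ corner-gray over 14 cells = 7306  → 154.0479
row 3: Σ corner-gray over 14 cells = 5670  → 119.5526
row 4: Σ corner-gray over 14 cells = 5906  → 124.5287
row 5: Σ corner-gray over 14 cells = 6922  → 145.9512
row 6: Σ corner-gray over 14 cells = 7892  → 166.4038
row 7: Σ corner-gray over 14 cells = 6635  → 139.8998
row 8: Σ corner-gray over 14 cells = 5785  → 121.9774
row 9: Σ corner-gray over 14 cells = 6392  → 134.7761
row 10: Σ corner-gray over 14 cells = 8083  → 170.4310
Σ rows: total corner-gray = 75294  → 1587.5832 mm³

1587.583
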